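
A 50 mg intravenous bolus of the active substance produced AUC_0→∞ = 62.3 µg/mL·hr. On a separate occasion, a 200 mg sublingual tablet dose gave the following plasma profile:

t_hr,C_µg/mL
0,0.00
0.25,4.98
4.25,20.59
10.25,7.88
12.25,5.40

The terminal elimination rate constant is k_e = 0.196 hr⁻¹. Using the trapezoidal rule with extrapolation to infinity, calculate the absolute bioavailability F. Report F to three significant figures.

F = 0.714

Trapezoidal AUC_0→12.25 (sublingual tablet):
  [0→0.25]: (0.00+4.98)/2 × 0.25 = 0.6225
  [0.25→4.25]: (4.98+20.59)/2 × 4 = 51.14
  [4.25→10.25]: (20.59+7.88)/2 × 6 = 85.41
  [10.25→12.25]: (7.88+5.40)/2 × 2 = 13.28
  Sum = 150.4525 µg/mL·hr
Tail: C_last/k_e = 5.40/0.196 = 27.551
AUC_0→∞ (sublingual tablet) = 150.4525 + 27.551 = 178.0035 µg/mL·hr
F = (AUC_ev/D_ev)/(AUC_iv/D_iv) = (178.0035/200)/(62.3/50) = 0.8900175/1.246 = 0.7143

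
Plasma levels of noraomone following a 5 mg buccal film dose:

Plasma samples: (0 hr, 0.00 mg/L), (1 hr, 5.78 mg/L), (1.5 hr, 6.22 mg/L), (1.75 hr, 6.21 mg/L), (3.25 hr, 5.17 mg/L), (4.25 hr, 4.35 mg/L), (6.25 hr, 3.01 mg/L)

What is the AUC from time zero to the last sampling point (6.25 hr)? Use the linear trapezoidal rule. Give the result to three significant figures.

Trapezoidal AUC_0→6.25:
  [0→1]: (0.00+5.78)/2 × 1 = 2.89
  [1→1.5]: (5.78+6.22)/2 × 0.5 = 3.0
  [1.5→1.75]: (6.22+6.21)/2 × 0.25 = 1.55375
  [1.75→3.25]: (6.21+5.17)/2 × 1.5 = 8.535
  [3.25→4.25]: (5.17+4.35)/2 × 1 = 4.76
  [4.25→6.25]: (4.35+3.01)/2 × 2 = 7.36
  Sum = 28.09875 mg/L·hr

AUC = 28.1 mg/L·hr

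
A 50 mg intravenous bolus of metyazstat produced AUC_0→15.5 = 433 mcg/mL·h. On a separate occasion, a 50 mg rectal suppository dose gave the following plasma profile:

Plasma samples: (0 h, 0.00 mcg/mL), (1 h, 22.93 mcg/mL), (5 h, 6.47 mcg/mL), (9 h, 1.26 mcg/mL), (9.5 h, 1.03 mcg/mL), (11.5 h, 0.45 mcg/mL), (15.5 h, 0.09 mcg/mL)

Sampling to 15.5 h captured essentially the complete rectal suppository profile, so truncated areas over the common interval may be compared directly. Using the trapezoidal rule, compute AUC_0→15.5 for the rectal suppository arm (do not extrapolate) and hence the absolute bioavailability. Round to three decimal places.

Trapezoidal AUC_0→15.5 (rectal suppository):
  [0→1]: (0.00+22.93)/2 × 1 = 11.465
  [1→5]: (22.93+6.47)/2 × 4 = 58.8
  [5→9]: (6.47+1.26)/2 × 4 = 15.46
  [9→9.5]: (1.26+1.03)/2 × 0.5 = 0.5725
  [9.5→11.5]: (1.03+0.45)/2 × 2 = 1.48
  [11.5→15.5]: (0.45+0.09)/2 × 4 = 1.08
  Sum = 88.8575 mcg/mL·h
F = (AUC_ev/D_ev)/(AUC_iv/D_iv) = (88.8575/50)/(433/50) = 1.77715/8.66 = 0.2052

F = 0.205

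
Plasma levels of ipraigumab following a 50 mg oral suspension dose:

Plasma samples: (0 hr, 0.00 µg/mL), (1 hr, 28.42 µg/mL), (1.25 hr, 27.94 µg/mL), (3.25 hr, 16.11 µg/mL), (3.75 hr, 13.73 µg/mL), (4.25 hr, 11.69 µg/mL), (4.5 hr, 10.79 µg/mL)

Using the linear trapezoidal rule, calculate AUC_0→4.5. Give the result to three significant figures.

Trapezoidal AUC_0→4.5:
  [0→1]: (0.00+28.42)/2 × 1 = 14.21
  [1→1.25]: (28.42+27.94)/2 × 0.25 = 7.045
  [1.25→3.25]: (27.94+16.11)/2 × 2 = 44.05
  [3.25→3.75]: (16.11+13.73)/2 × 0.5 = 7.46
  [3.75→4.25]: (13.73+11.69)/2 × 0.5 = 6.355
  [4.25→4.5]: (11.69+10.79)/2 × 0.25 = 2.81
  Sum = 81.93 µg/mL·hr

AUC = 81.9 µg/mL·hr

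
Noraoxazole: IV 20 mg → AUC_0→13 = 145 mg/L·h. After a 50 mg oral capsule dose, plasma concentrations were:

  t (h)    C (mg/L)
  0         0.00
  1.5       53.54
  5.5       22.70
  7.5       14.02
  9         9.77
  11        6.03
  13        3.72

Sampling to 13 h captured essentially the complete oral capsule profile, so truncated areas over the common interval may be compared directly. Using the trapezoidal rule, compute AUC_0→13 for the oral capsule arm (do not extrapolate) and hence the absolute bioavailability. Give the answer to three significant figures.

F = 0.752

Trapezoidal AUC_0→13 (oral capsule):
  [0→1.5]: (0.00+53.54)/2 × 1.5 = 40.155
  [1.5→5.5]: (53.54+22.70)/2 × 4 = 152.48
  [5.5→7.5]: (22.70+14.02)/2 × 2 = 36.72
  [7.5→9]: (14.02+9.77)/2 × 1.5 = 17.8425
  [9→11]: (9.77+6.03)/2 × 2 = 15.8
  [11→13]: (6.03+3.72)/2 × 2 = 9.75
  Sum = 272.7475 mg/L·h
F = (AUC_ev/D_ev)/(AUC_iv/D_iv) = (272.7475/50)/(145/20) = 5.45495/7.25 = 0.7524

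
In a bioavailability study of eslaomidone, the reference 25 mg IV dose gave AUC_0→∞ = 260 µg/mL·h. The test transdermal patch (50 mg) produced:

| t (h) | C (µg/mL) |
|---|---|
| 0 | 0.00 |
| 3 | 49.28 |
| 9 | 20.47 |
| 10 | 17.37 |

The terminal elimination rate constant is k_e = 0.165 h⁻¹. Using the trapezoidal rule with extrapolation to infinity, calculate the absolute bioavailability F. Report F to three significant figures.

F = 0.783

Trapezoidal AUC_0→10 (transdermal patch):
  [0→3]: (0.00+49.28)/2 × 3 = 73.92
  [3→9]: (49.28+20.47)/2 × 6 = 209.25
  [9→10]: (20.47+17.37)/2 × 1 = 18.92
  Sum = 302.09 µg/mL·h
Tail: C_last/k_e = 17.37/0.165 = 105.273
AUC_0→∞ (transdermal patch) = 302.09 + 105.273 = 407.363 µg/mL·h
F = (AUC_ev/D_ev)/(AUC_iv/D_iv) = (407.363/50)/(260/25) = 8.14726/10.4 = 0.7834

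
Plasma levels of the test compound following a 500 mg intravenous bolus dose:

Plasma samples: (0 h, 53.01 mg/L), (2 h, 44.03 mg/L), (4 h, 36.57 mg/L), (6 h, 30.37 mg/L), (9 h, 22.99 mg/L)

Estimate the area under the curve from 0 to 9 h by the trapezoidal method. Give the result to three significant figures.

Trapezoidal AUC_0→9:
  [0→2]: (53.01+44.03)/2 × 2 = 97.04
  [2→4]: (44.03+36.57)/2 × 2 = 80.6
  [4→6]: (36.57+30.37)/2 × 2 = 66.94
  [6→9]: (30.37+22.99)/2 × 3 = 80.04
  Sum = 324.62 mg/L·h

AUC = 325 mg/L·h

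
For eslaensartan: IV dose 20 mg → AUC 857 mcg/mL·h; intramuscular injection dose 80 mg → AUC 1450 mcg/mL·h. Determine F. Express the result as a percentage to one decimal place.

F = 42.3%

F = (AUC_ev / D_ev) / (AUC_iv / D_iv)
  = (1450/80) / (857/20)
  = 18.125 / 42.85 = 0.4230
  = 42.30%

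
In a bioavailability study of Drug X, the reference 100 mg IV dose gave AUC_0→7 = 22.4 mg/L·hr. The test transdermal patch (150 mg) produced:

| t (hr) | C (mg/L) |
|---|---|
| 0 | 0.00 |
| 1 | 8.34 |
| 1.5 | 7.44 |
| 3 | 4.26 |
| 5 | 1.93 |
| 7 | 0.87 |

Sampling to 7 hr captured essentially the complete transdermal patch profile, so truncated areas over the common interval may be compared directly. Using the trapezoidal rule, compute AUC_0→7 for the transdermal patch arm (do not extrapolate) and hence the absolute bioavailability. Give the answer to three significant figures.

Trapezoidal AUC_0→7 (transdermal patch):
  [0→1]: (0.00+8.34)/2 × 1 = 4.17
  [1→1.5]: (8.34+7.44)/2 × 0.5 = 3.945
  [1.5→3]: (7.44+4.26)/2 × 1.5 = 8.775
  [3→5]: (4.26+1.93)/2 × 2 = 6.19
  [5→7]: (1.93+0.87)/2 × 2 = 2.8
  Sum = 25.88 mg/L·hr
F = (AUC_ev/D_ev)/(AUC_iv/D_iv) = (25.88/150)/(22.4/100) = 0.172533/0.224 = 0.7702

F = 0.770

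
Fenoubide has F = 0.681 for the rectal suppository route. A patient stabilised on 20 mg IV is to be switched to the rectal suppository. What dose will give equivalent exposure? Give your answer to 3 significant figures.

D_rectal = 29.4 mg

For equal systemic exposure: F × D_ev = D_iv
D_ev = D_iv / F = 20 / 0.681 = 29.3686 mg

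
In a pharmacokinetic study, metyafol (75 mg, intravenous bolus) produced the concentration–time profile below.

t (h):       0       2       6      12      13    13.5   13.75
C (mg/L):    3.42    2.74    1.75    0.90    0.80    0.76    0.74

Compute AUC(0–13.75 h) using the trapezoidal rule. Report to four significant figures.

Trapezoidal AUC_0→13.75:
  [0→2]: (3.42+2.74)/2 × 2 = 6.16
  [2→6]: (2.74+1.75)/2 × 4 = 8.98
  [6→12]: (1.75+0.90)/2 × 6 = 7.95
  [12→13]: (0.90+0.80)/2 × 1 = 0.85
  [13→13.5]: (0.80+0.76)/2 × 0.5 = 0.39
  [13.5→13.75]: (0.76+0.74)/2 × 0.25 = 0.1875
  Sum = 24.5175 mg/L·h

AUC = 24.52 mg/L·h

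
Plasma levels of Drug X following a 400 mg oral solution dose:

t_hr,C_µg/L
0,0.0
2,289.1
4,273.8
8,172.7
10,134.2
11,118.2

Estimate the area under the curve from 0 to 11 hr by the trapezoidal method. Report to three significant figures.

Trapezoidal AUC_0→11:
  [0→2]: (0.0+289.1)/2 × 2 = 289.1
  [2→4]: (289.1+273.8)/2 × 2 = 562.9
  [4→8]: (273.8+172.7)/2 × 4 = 893.0
  [8→10]: (172.7+134.2)/2 × 2 = 306.9
  [10→11]: (134.2+118.2)/2 × 1 = 126.2
  Sum = 2178.1 µg/L·hr

AUC = 2180 µg/L·hr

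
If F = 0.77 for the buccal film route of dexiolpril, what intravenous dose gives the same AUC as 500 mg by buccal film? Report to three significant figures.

D_iv = 385 mg

Systemic exposure from an extravascular dose = F × D_ev, so the equivalent IV dose is F × D_ev.
D_iv = F × D_ev = 0.77 × 500 = 385 mg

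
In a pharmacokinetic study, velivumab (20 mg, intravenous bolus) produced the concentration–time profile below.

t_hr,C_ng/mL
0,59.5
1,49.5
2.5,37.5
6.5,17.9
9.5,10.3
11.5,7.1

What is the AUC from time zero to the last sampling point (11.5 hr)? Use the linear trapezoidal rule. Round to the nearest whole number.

Trapezoidal AUC_0→11.5:
  [0→1]: (59.5+49.5)/2 × 1 = 54.5
  [1→2.5]: (49.5+37.5)/2 × 1.5 = 65.25
  [2.5→6.5]: (37.5+17.9)/2 × 4 = 110.8
  [6.5→9.5]: (17.9+10.3)/2 × 3 = 42.3
  [9.5→11.5]: (10.3+7.1)/2 × 2 = 17.4
  Sum = 290.25 ng/mL·hr

AUC = 290 ng/mL·hr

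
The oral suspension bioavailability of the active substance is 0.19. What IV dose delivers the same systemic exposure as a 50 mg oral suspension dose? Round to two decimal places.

D_iv = 9.50 mg

Systemic exposure from an extravascular dose = F × D_ev, so the equivalent IV dose is F × D_ev.
D_iv = F × D_ev = 0.19 × 50 = 9.5 mg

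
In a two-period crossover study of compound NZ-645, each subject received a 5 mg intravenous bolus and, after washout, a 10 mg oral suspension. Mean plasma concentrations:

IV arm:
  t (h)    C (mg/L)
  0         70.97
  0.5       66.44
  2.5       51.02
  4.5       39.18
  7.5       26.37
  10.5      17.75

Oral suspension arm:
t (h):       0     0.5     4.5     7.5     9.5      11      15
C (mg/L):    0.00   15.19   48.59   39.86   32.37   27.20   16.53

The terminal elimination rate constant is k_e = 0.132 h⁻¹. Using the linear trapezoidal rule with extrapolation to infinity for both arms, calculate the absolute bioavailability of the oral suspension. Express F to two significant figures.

F = 0.55

Trapezoidal AUC_0→10.5 (IV):
  [0→0.5]: (70.97+66.44)/2 × 0.5 = 34.3525
  [0.5→2.5]: (66.44+51.02)/2 × 2 = 117.46
  [2.5→4.5]: (51.02+39.18)/2 × 2 = 90.2
  [4.5→7.5]: (39.18+26.37)/2 × 3 = 98.325
  [7.5→10.5]: (26.37+17.75)/2 × 3 = 66.18
  Sum = 406.5175 mg/L·h
IV tail: 17.75/0.132 = 134.470; AUC_iv,0→∞ = 406.5175 + 134.470 = 540.9875 mg/L·h
Trapezoidal AUC_0→15 (oral suspension):
  [0→0.5]: (0.00+15.19)/2 × 0.5 = 3.7975
  [0.5→4.5]: (15.19+48.59)/2 × 4 = 127.56
  [4.5→7.5]: (48.59+39.86)/2 × 3 = 132.675
  [7.5→9.5]: (39.86+32.37)/2 × 2 = 72.23
  [9.5→11]: (32.37+27.20)/2 × 1.5 = 44.6775
  [11→15]: (27.20+16.53)/2 × 4 = 87.46
  Sum = 468.4 mg/L·h
oral suspension tail: 16.53/0.132 = 125.227; AUC_ev,0→∞ = 468.4 + 125.227 = 593.627 mg/L·h
F = (AUC_ev/D_ev)/(AUC_iv/D_iv) = (593.627/10)/(540.9875/5) = 59.3627/108.1975 = 0.5487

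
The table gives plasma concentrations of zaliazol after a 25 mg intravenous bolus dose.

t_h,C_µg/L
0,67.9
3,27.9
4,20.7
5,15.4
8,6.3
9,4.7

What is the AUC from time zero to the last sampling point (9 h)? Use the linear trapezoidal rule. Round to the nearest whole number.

Trapezoidal AUC_0→9:
  [0→3]: (67.9+27.9)/2 × 3 = 143.7
  [3→4]: (27.9+20.7)/2 × 1 = 24.3
  [4→5]: (20.7+15.4)/2 × 1 = 18.05
  [5→8]: (15.4+6.3)/2 × 3 = 32.55
  [8→9]: (6.3+4.7)/2 × 1 = 5.5
  Sum = 224.1 µg/L·h

AUC = 224 µg/L·h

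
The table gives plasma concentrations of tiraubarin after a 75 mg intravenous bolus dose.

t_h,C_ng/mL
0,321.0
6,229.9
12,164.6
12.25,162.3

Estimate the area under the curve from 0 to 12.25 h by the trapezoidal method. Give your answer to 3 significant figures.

AUC = 2880 ng/mL·h

Trapezoidal AUC_0→12.25:
  [0→6]: (321.0+229.9)/2 × 6 = 1652.7
  [6→12]: (229.9+164.6)/2 × 6 = 1183.5
  [12→12.25]: (164.6+162.3)/2 × 0.25 = 40.8625
  Sum = 2877.0625 ng/mL·h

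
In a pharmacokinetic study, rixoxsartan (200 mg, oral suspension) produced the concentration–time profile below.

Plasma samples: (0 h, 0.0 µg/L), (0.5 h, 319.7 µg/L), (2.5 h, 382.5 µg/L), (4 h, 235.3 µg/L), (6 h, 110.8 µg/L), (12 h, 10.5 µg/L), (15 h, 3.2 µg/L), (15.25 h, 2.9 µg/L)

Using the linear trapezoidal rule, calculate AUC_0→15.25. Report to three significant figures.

AUC = 1980 µg/L·h

Trapezoidal AUC_0→15.25:
  [0→0.5]: (0.0+319.7)/2 × 0.5 = 79.925
  [0.5→2.5]: (319.7+382.5)/2 × 2 = 702.2
  [2.5→4]: (382.5+235.3)/2 × 1.5 = 463.35
  [4→6]: (235.3+110.8)/2 × 2 = 346.1
  [6→12]: (110.8+10.5)/2 × 6 = 363.9
  [12→15]: (10.5+3.2)/2 × 3 = 20.55
  [15→15.25]: (3.2+2.9)/2 × 0.25 = 0.7625
  Sum = 1976.7875 µg/L·h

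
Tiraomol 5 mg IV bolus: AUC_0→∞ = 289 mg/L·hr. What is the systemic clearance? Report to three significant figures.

CL = 0.0173 L/hr

CL = Dose_iv / AUC_0→∞
   = 5 / 289 = 0.017301 L/hr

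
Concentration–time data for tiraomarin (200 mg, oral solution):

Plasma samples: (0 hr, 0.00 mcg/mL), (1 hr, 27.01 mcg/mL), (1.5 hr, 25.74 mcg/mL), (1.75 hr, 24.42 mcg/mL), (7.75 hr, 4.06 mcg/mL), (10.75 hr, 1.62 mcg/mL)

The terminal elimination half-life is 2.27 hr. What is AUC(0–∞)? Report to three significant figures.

Trapezoidal AUC_0→10.75:
  [0→1]: (0.00+27.01)/2 × 1 = 13.505
  [1→1.5]: (27.01+25.74)/2 × 0.5 = 13.1875
  [1.5→1.75]: (25.74+24.42)/2 × 0.25 = 6.27
  [1.75→7.75]: (24.42+4.06)/2 × 6 = 85.44
  [7.75→10.75]: (4.06+1.62)/2 × 3 = 8.52
  Sum = 126.9225 mcg/mL·hr
k_e = ln2 / t½ = 0.693147 / 2.27 = 0.3054 hr^-1
Extrapolated tail: C_last / k_e = 1.62 / 0.3054 = 5.305
AUC_0→∞ = 126.9225 + 5.305 = 132.2275 mcg/mL·hr

AUC = 132 mcg/mL·hr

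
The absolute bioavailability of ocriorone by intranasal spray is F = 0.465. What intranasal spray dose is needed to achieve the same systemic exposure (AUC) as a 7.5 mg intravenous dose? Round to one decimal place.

D_intranasal = 16.1 mg

For equal systemic exposure: F × D_ev = D_iv
D_ev = D_iv / F = 7.5 / 0.465 = 16.129 mg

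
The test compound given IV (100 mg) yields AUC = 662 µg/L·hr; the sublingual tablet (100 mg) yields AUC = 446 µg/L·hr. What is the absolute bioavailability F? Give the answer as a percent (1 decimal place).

F = (AUC_ev / D_ev) / (AUC_iv / D_iv)
  = (446/100) / (662/100)
  = 4.46 / 6.62 = 0.6737
  = 67.37%

F = 67.4%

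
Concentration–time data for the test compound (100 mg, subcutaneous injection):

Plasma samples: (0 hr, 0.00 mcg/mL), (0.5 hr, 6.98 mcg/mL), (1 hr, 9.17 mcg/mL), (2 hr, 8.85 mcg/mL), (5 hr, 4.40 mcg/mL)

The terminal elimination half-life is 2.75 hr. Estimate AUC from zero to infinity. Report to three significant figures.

Trapezoidal AUC_0→5:
  [0→0.5]: (0.00+6.98)/2 × 0.5 = 1.745
  [0.5→1]: (6.98+9.17)/2 × 0.5 = 4.0375
  [1→2]: (9.17+8.85)/2 × 1 = 9.01
  [2→5]: (8.85+4.40)/2 × 3 = 19.875
  Sum = 34.6675 mcg/mL·hr
k_e = ln2 / t½ = 0.693147 / 2.75 = 0.2521 hr^-1
Extrapolated tail: C_last / k_e = 4.40 / 0.2521 = 17.453
AUC_0→∞ = 34.6675 + 17.453 = 52.1205 mcg/mL·hr

AUC = 52.1 mcg/mL·hr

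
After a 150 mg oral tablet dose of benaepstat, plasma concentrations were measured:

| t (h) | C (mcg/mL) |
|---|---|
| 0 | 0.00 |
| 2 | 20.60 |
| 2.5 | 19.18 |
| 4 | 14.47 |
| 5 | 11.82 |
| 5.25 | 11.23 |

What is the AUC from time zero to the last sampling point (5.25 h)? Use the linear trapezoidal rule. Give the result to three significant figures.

AUC = 71.8 mcg/mL·h

Trapezoidal AUC_0→5.25:
  [0→2]: (0.00+20.60)/2 × 2 = 20.6
  [2→2.5]: (20.60+19.18)/2 × 0.5 = 9.945
  [2.5→4]: (19.18+14.47)/2 × 1.5 = 25.2375
  [4→5]: (14.47+11.82)/2 × 1 = 13.145
  [5→5.25]: (11.82+11.23)/2 × 0.25 = 2.88125
  Sum = 71.80875 mcg/mL·h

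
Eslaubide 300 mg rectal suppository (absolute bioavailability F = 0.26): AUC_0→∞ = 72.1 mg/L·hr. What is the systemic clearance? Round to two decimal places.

CL = F × Dose / AUC_0→∞
   = 0.26 × 300 / 72.1 = 1.08183 L/hr

CL = 1.08 L/hr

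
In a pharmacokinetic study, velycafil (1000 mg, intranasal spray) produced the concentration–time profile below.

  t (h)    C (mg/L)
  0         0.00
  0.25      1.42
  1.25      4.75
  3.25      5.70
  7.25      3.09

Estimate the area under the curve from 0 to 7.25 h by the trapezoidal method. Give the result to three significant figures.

AUC = 31.3 mg/L·h

Trapezoidal AUC_0→7.25:
  [0→0.25]: (0.00+1.42)/2 × 0.25 = 0.1775
  [0.25→1.25]: (1.42+4.75)/2 × 1 = 3.085
  [1.25→3.25]: (4.75+5.70)/2 × 2 = 10.45
  [3.25→7.25]: (5.70+3.09)/2 × 4 = 17.58
  Sum = 31.2925 mg/L·h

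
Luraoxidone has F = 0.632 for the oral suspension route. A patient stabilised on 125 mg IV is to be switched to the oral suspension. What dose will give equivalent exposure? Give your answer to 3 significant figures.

For equal systemic exposure: F × D_ev = D_iv
D_ev = D_iv / F = 125 / 0.632 = 197.785 mg

D_oral = 198 mg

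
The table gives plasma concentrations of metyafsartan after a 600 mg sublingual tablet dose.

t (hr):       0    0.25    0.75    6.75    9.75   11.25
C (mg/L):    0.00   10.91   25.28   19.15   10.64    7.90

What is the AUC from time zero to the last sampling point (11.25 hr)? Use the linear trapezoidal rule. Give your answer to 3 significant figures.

AUC = 202 mg/L·hr

Trapezoidal AUC_0→11.25:
  [0→0.25]: (0.00+10.91)/2 × 0.25 = 1.36375
  [0.25→0.75]: (10.91+25.28)/2 × 0.5 = 9.0475
  [0.75→6.75]: (25.28+19.15)/2 × 6 = 133.29
  [6.75→9.75]: (19.15+10.64)/2 × 3 = 44.685
  [9.75→11.25]: (10.64+7.90)/2 × 1.5 = 13.905
  Sum = 202.29125 mg/L·hr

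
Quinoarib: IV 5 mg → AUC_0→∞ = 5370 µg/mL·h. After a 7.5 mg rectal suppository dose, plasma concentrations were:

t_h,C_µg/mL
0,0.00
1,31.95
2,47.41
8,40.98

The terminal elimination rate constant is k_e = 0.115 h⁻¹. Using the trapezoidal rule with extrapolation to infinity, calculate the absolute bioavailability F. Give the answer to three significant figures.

Trapezoidal AUC_0→8 (rectal suppository):
  [0→1]: (0.00+31.95)/2 × 1 = 15.975
  [1→2]: (31.95+47.41)/2 × 1 = 39.68
  [2→8]: (47.41+40.98)/2 × 6 = 265.17
  Sum = 320.825 µg/mL·h
Tail: C_last/k_e = 40.98/0.115 = 356.348
AUC_0→∞ (rectal suppository) = 320.825 + 356.348 = 677.173 µg/mL·h
F = (AUC_ev/D_ev)/(AUC_iv/D_iv) = (677.173/7.5)/(5370/5) = 90.2897/1074 = 0.0841

F = 0.0841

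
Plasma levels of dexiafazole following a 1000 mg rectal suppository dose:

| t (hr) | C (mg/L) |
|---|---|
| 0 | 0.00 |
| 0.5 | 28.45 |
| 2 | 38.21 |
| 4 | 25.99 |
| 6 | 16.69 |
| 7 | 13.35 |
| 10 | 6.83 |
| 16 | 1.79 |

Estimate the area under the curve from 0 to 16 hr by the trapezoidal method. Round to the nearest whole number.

AUC = 235 mg/L·hr

Trapezoidal AUC_0→16:
  [0→0.5]: (0.00+28.45)/2 × 0.5 = 7.1125
  [0.5→2]: (28.45+38.21)/2 × 1.5 = 49.995
  [2→4]: (38.21+25.99)/2 × 2 = 64.2
  [4→6]: (25.99+16.69)/2 × 2 = 42.68
  [6→7]: (16.69+13.35)/2 × 1 = 15.02
  [7→10]: (13.35+6.83)/2 × 3 = 30.27
  [10→16]: (6.83+1.79)/2 × 6 = 25.86
  Sum = 235.1375 mg/L·hr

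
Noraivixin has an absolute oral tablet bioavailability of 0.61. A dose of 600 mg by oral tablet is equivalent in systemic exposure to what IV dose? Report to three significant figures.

D_iv = 366 mg

Systemic exposure from an extravascular dose = F × D_ev, so the equivalent IV dose is F × D_ev.
D_iv = F × D_ev = 0.61 × 600 = 366 mg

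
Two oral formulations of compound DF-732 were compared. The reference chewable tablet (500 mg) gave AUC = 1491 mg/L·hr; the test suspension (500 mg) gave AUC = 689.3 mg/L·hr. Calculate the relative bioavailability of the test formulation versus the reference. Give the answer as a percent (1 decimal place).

F_rel = 46.2%

F_rel = (AUC_test/D_test) / (AUC_ref/D_ref)
      = (689.3/500) / (1491/500)
      = 1.3786 / 2.982 = 0.4623 = 46.23%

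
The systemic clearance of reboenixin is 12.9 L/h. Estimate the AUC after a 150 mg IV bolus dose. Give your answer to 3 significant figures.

AUC = 11.6 mg/L·h

AUC_0→∞ = Dose_iv / CL
        = 150 / 12.9 = 11.6279 mg/L·h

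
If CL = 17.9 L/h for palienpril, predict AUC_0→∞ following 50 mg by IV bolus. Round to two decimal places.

AUC_0→∞ = Dose_iv / CL
        = 50 / 17.9 = 2.7933 mg/L·h

AUC = 2.79 mg/L·h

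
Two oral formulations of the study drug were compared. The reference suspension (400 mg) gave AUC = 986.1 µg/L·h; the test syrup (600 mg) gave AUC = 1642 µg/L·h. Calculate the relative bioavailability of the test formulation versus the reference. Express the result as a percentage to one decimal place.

F_rel = 111.0%

F_rel = (AUC_test/D_test) / (AUC_ref/D_ref)
      = (1642/600) / (986.1/400)
      = 2.73667 / 2.46525 = 1.1101 = 111.01%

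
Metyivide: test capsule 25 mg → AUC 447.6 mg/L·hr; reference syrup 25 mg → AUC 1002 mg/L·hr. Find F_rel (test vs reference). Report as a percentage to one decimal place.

F_rel = (AUC_test/D_test) / (AUC_ref/D_ref)
      = (447.6/25) / (1002/25)
      = 17.904 / 40.08 = 0.4467 = 44.67%

F_rel = 44.7%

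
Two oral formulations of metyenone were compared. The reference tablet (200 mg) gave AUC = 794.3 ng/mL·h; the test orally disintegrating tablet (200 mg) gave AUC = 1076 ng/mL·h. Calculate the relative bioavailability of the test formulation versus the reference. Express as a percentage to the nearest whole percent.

F_rel = (AUC_test/D_test) / (AUC_ref/D_ref)
      = (1076/200) / (794.3/200)
      = 5.38 / 3.9715 = 1.3547 = 135.47%

F_rel = 135%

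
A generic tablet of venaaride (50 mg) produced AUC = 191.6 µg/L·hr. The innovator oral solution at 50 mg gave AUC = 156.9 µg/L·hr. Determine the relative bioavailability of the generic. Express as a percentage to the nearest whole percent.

F_rel = 122%

F_rel = (AUC_test/D_test) / (AUC_ref/D_ref)
      = (191.6/50) / (156.9/50)
      = 3.832 / 3.138 = 1.2212 = 122.12%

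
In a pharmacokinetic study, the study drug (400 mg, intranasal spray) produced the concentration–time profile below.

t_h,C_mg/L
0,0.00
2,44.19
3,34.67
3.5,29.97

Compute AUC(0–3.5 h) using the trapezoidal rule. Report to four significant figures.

Trapezoidal AUC_0→3.5:
  [0→2]: (0.00+44.19)/2 × 2 = 44.19
  [2→3]: (44.19+34.67)/2 × 1 = 39.43
  [3→3.5]: (34.67+29.97)/2 × 0.5 = 16.16
  Sum = 99.78 mg/L·h

AUC = 99.78 mg/L·h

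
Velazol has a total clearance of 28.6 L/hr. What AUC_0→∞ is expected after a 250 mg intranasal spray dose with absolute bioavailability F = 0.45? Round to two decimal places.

AUC = 3.93 mg/L·hr

AUC_0→∞ = F × Dose / CL
        = 0.45 × 250 / 28.6 = 3.93357 mg/L·hr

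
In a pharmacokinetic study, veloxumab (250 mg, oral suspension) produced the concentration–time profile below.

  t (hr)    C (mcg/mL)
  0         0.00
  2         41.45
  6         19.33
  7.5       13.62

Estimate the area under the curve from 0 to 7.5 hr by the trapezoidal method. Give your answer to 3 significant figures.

AUC = 188 mcg/mL·hr

Trapezoidal AUC_0→7.5:
  [0→2]: (0.00+41.45)/2 × 2 = 41.45
  [2→6]: (41.45+19.33)/2 × 4 = 121.56
  [6→7.5]: (19.33+13.62)/2 × 1.5 = 24.7125
  Sum = 187.7225 mcg/mL·hr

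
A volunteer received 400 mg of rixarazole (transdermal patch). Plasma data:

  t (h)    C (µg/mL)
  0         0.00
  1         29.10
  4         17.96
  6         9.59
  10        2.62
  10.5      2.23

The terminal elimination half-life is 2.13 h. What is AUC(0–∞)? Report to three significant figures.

Trapezoidal AUC_0→10.5:
  [0→1]: (0.00+29.10)/2 × 1 = 14.55
  [1→4]: (29.10+17.96)/2 × 3 = 70.59
  [4→6]: (17.96+9.59)/2 × 2 = 27.55
  [6→10]: (9.59+2.62)/2 × 4 = 24.42
  [10→10.5]: (2.62+2.23)/2 × 0.5 = 1.2125
  Sum = 138.3225 µg/mL·h
k_e = ln2 / t½ = 0.693147 / 2.13 = 0.3254 h^-1
Extrapolated tail: C_last / k_e = 2.23 / 0.3254 = 6.853
AUC_0→∞ = 138.3225 + 6.853 = 145.1755 µg/mL·h

AUC = 145 µg/mL·h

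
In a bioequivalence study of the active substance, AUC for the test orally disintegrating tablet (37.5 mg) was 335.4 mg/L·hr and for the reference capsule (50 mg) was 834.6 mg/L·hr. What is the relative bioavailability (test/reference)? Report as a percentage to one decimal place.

F_rel = (AUC_test/D_test) / (AUC_ref/D_ref)
      = (335.4/37.5) / (834.6/50)
      = 8.944 / 16.692 = 0.5358 = 53.58%

F_rel = 53.6%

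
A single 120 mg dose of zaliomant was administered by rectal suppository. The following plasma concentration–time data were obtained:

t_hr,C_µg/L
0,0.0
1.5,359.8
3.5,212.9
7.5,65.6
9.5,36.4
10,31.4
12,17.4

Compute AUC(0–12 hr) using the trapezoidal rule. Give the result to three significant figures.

Trapezoidal AUC_0→12:
  [0→1.5]: (0.0+359.8)/2 × 1.5 = 269.85
  [1.5→3.5]: (359.8+212.9)/2 × 2 = 572.7
  [3.5→7.5]: (212.9+65.6)/2 × 4 = 557.0
  [7.5→9.5]: (65.6+36.4)/2 × 2 = 102.0
  [9.5→10]: (36.4+31.4)/2 × 0.5 = 16.95
  [10→12]: (31.4+17.4)/2 × 2 = 48.8
  Sum = 1567.3 µg/L·hr

AUC = 1570 µg/L·hr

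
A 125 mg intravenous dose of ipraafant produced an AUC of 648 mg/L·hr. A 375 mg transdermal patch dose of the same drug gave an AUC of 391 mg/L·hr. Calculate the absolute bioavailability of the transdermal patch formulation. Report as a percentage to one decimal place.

F = 20.1%

F = (AUC_ev / D_ev) / (AUC_iv / D_iv)
  = (391/375) / (648/125)
  = 1.04267 / 5.184 = 0.2011
  = 20.11%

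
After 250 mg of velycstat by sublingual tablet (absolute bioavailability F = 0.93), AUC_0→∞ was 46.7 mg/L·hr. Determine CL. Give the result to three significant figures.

CL = 4.98 L/hr

CL = F × Dose / AUC_0→∞
   = 0.93 × 250 / 46.7 = 4.97859 L/hr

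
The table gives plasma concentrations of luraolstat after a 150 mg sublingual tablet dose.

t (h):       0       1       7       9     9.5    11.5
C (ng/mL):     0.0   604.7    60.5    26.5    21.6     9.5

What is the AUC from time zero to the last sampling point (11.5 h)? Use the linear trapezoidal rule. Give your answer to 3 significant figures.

Trapezoidal AUC_0→11.5:
  [0→1]: (0.0+604.7)/2 × 1 = 302.35
  [1→7]: (604.7+60.5)/2 × 6 = 1995.6
  [7→9]: (60.5+26.5)/2 × 2 = 87.0
  [9→9.5]: (26.5+21.6)/2 × 0.5 = 12.025
  [9.5→11.5]: (21.6+9.5)/2 × 2 = 31.1
  Sum = 2428.075 ng/mL·h

AUC = 2430 ng/mL·h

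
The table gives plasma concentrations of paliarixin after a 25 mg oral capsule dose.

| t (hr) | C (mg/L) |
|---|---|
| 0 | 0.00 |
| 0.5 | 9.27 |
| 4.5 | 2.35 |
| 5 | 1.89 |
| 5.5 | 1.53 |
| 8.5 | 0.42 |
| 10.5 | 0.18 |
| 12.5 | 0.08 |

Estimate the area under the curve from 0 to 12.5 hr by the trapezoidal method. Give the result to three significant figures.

Trapezoidal AUC_0→12.5:
  [0→0.5]: (0.00+9.27)/2 × 0.5 = 2.3175
  [0.5→4.5]: (9.27+2.35)/2 × 4 = 23.24
  [4.5→5]: (2.35+1.89)/2 × 0.5 = 1.06
  [5→5.5]: (1.89+1.53)/2 × 0.5 = 0.855
  [5.5→8.5]: (1.53+0.42)/2 × 3 = 2.925
  [8.5→10.5]: (0.42+0.18)/2 × 2 = 0.6
  [10.5→12.5]: (0.18+0.08)/2 × 2 = 0.26
  Sum = 31.2575 mg/L·hr

AUC = 31.3 mg/L·hr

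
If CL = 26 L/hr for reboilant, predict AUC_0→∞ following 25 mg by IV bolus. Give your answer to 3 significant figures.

AUC = 0.962 mg/L·hr

AUC_0→∞ = Dose_iv / CL
        = 25 / 26 = 0.961538 mg/L·hr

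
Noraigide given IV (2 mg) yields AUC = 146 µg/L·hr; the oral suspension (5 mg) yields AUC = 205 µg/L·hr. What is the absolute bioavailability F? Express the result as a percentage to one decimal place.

F = 56.2%

F = (AUC_ev / D_ev) / (AUC_iv / D_iv)
  = (205/5) / (146/2)
  = 41 / 73 = 0.5616
  = 56.16%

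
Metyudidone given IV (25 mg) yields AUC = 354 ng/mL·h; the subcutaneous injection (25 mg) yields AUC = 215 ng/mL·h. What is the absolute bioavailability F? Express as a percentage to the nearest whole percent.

F = (AUC_ev / D_ev) / (AUC_iv / D_iv)
  = (215/25) / (354/25)
  = 8.6 / 14.16 = 0.6073
  = 60.73%

F = 61%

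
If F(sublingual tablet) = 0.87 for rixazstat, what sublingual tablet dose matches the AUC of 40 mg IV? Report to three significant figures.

D_sublingual = 46.0 mg

For equal systemic exposure: F × D_ev = D_iv
D_ev = D_iv / F = 40 / 0.87 = 45.977 mg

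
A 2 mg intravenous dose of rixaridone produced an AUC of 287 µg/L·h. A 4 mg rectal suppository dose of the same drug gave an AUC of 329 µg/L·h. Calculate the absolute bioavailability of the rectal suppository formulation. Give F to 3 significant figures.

F = (AUC_ev / D_ev) / (AUC_iv / D_iv)
  = (329/4) / (287/2)
  = 82.25 / 143.5 = 0.5732

F = 0.573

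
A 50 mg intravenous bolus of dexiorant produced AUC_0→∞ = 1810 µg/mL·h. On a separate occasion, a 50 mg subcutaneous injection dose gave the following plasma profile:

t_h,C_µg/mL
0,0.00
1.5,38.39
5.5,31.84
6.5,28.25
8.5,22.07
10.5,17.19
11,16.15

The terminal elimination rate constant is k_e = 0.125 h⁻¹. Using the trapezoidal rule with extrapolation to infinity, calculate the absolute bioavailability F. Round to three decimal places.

F = 0.236

Trapezoidal AUC_0→11 (subcutaneous injection):
  [0→1.5]: (0.00+38.39)/2 × 1.5 = 28.7925
  [1.5→5.5]: (38.39+31.84)/2 × 4 = 140.46
  [5.5→6.5]: (31.84+28.25)/2 × 1 = 30.045
  [6.5→8.5]: (28.25+22.07)/2 × 2 = 50.32
  [8.5→10.5]: (22.07+17.19)/2 × 2 = 39.26
  [10.5→11]: (17.19+16.15)/2 × 0.5 = 8.335
  Sum = 297.2125 µg/mL·h
Tail: C_last/k_e = 16.15/0.125 = 129.200
AUC_0→∞ (subcutaneous injection) = 297.2125 + 129.200 = 426.4125 µg/mL·h
F = (AUC_ev/D_ev)/(AUC_iv/D_iv) = (426.4125/50)/(1810/50) = 8.52825/36.2 = 0.2356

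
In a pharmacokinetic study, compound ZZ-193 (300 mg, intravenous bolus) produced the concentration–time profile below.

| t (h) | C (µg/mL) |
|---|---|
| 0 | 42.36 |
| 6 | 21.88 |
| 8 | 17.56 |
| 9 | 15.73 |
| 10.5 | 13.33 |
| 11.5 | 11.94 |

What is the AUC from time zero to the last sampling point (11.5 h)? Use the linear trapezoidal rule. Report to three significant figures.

AUC = 283 µg/mL·h

Trapezoidal AUC_0→11.5:
  [0→6]: (42.36+21.88)/2 × 6 = 192.72
  [6→8]: (21.88+17.56)/2 × 2 = 39.44
  [8→9]: (17.56+15.73)/2 × 1 = 16.645
  [9→10.5]: (15.73+13.33)/2 × 1.5 = 21.795
  [10.5→11.5]: (13.33+11.94)/2 × 1 = 12.635
  Sum = 283.235 µg/mL·h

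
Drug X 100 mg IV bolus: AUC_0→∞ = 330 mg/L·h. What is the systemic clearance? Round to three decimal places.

CL = Dose_iv / AUC_0→∞
   = 100 / 330 = 0.30303 L/h

CL = 0.303 L/h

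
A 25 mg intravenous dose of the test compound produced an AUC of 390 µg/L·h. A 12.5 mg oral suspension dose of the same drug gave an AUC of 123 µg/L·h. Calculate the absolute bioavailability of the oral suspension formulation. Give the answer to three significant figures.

F = (AUC_ev / D_ev) / (AUC_iv / D_iv)
  = (123/12.5) / (390/25)
  = 9.84 / 15.6 = 0.6308

F = 0.631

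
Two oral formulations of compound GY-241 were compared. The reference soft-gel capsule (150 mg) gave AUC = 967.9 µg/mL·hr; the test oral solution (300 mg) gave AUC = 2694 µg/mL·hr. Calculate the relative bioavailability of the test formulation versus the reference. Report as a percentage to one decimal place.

F_rel = 139.2%

F_rel = (AUC_test/D_test) / (AUC_ref/D_ref)
      = (2694/300) / (967.9/150)
      = 8.98 / 6.45267 = 1.3917 = 139.17%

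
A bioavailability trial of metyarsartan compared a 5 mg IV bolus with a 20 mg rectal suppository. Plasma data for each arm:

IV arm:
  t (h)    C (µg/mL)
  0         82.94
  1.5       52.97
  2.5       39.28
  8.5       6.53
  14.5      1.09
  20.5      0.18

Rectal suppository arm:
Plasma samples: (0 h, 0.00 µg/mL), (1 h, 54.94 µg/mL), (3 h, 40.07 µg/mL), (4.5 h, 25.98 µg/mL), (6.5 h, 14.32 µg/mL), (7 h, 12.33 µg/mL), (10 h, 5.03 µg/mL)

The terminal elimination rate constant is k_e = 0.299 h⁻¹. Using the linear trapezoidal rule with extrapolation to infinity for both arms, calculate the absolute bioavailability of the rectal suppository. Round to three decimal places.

Trapezoidal AUC_0→20.5 (IV):
  [0→1.5]: (82.94+52.97)/2 × 1.5 = 101.9325
  [1.5→2.5]: (52.97+39.28)/2 × 1 = 46.125
  [2.5→8.5]: (39.28+6.53)/2 × 6 = 137.43
  [8.5→14.5]: (6.53+1.09)/2 × 6 = 22.86
  [14.5→20.5]: (1.09+0.18)/2 × 6 = 3.81
  Sum = 312.1575 µg/mL·h
IV tail: 0.18/0.299 = 0.602; AUC_iv,0→∞ = 312.1575 + 0.602 = 312.7595 µg/mL·h
Trapezoidal AUC_0→10 (rectal suppository):
  [0→1]: (0.00+54.94)/2 × 1 = 27.47
  [1→3]: (54.94+40.07)/2 × 2 = 95.01
  [3→4.5]: (40.07+25.98)/2 × 1.5 = 49.5375
  [4.5→6.5]: (25.98+14.32)/2 × 2 = 40.3
  [6.5→7]: (14.32+12.33)/2 × 0.5 = 6.6625
  [7→10]: (12.33+5.03)/2 × 3 = 26.04
  Sum = 245.02 µg/mL·h
rectal suppository tail: 5.03/0.299 = 16.823; AUC_ev,0→∞ = 245.02 + 16.823 = 261.843 µg/mL·h
F = (AUC_ev/D_ev)/(AUC_iv/D_iv) = (261.843/20)/(312.7595/5) = 13.09215/62.5519 = 0.2093

F = 0.209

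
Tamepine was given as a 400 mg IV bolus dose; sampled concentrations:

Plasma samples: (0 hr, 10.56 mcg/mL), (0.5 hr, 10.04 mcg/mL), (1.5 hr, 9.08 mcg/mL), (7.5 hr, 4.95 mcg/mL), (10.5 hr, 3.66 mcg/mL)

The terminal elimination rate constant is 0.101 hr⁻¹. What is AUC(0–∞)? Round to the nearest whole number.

Trapezoidal AUC_0→10.5:
  [0→0.5]: (10.56+10.04)/2 × 0.5 = 5.15
  [0.5→1.5]: (10.04+9.08)/2 × 1 = 9.56
  [1.5→7.5]: (9.08+4.95)/2 × 6 = 42.09
  [7.5→10.5]: (4.95+3.66)/2 × 3 = 12.915
  Sum = 69.715 mcg/mL·hr
Extrapolated tail: C_last / k_e = 3.66 / 0.101 = 36.238
AUC_0→∞ = 69.715 + 36.238 = 105.953 mcg/mL·hr

AUC = 106 mcg/mL·hr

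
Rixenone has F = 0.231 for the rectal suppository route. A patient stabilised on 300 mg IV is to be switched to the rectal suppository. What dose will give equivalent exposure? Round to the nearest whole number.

For equal systemic exposure: F × D_ev = D_iv
D_ev = D_iv / F = 300 / 0.231 = 1298.7 mg

D_rectal = 1299 mg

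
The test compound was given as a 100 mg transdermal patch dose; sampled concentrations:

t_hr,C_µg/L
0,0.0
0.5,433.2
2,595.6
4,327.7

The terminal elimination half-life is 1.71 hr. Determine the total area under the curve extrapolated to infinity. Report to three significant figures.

Trapezoidal AUC_0→4:
  [0→0.5]: (0.0+433.2)/2 × 0.5 = 108.3
  [0.5→2]: (433.2+595.6)/2 × 1.5 = 771.6
  [2→4]: (595.6+327.7)/2 × 2 = 923.3
  Sum = 1803.2 µg/L·hr
k_e = ln2 / t½ = 0.693147 / 1.71 = 0.4053 hr^-1
Extrapolated tail: C_last / k_e = 327.7 / 0.4053 = 808.537
AUC_0→∞ = 1803.2 + 808.537 = 2611.737 µg/L·hr

AUC = 2610 µg/L·hr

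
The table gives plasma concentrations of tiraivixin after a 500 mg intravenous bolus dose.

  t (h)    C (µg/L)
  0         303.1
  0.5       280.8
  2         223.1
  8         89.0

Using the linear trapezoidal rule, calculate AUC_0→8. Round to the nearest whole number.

AUC = 1460 µg/L·h

Trapezoidal AUC_0→8:
  [0→0.5]: (303.1+280.8)/2 × 0.5 = 145.975
  [0.5→2]: (280.8+223.1)/2 × 1.5 = 377.925
  [2→8]: (223.1+89.0)/2 × 6 = 936.3
  Sum = 1460.2 µg/L·h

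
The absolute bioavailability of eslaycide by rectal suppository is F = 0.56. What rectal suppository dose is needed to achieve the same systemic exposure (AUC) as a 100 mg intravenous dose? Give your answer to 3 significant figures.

D_rectal = 179 mg

For equal systemic exposure: F × D_ev = D_iv
D_ev = D_iv / F = 100 / 0.56 = 178.571 mg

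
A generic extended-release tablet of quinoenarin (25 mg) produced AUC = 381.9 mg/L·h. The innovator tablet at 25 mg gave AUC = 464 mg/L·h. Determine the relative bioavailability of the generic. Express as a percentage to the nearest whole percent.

F_rel = 82%

F_rel = (AUC_test/D_test) / (AUC_ref/D_ref)
      = (381.9/25) / (464/25)
      = 15.276 / 18.56 = 0.8231 = 82.31%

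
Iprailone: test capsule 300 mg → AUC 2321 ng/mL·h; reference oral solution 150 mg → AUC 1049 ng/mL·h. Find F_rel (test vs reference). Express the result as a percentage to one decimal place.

F_rel = 110.6%

F_rel = (AUC_test/D_test) / (AUC_ref/D_ref)
      = (2321/300) / (1049/150)
      = 7.73667 / 6.99333 = 1.1063 = 110.63%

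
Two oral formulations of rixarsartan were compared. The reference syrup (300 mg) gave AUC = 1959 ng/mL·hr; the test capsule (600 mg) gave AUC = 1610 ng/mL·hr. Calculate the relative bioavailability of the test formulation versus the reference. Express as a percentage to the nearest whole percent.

F_rel = (AUC_test/D_test) / (AUC_ref/D_ref)
      = (1610/600) / (1959/300)
      = 2.68333 / 6.53 = 0.4109 = 41.09%

F_rel = 41%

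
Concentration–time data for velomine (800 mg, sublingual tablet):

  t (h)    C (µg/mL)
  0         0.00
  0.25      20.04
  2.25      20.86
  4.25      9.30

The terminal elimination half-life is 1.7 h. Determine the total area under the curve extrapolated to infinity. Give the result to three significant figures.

Trapezoidal AUC_0→4.25:
  [0→0.25]: (0.00+20.04)/2 × 0.25 = 2.505
  [0.25→2.25]: (20.04+20.86)/2 × 2 = 40.9
  [2.25→4.25]: (20.86+9.30)/2 × 2 = 30.16
  Sum = 73.565 µg/mL·h
k_e = ln2 / t½ = 0.693147 / 1.7 = 0.4077 h^-1
Extrapolated tail: C_last / k_e = 9.30 / 0.4077 = 22.811
AUC_0→∞ = 73.565 + 22.811 = 96.376 µg/mL·h

AUC = 96.4 µg/mL·h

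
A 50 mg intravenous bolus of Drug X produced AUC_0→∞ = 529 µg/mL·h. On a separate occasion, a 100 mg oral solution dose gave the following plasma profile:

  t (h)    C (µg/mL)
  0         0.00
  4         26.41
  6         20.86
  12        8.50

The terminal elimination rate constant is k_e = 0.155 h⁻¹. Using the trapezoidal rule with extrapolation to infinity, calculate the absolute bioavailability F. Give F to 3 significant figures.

F = 0.230

Trapezoidal AUC_0→12 (oral solution):
  [0→4]: (0.00+26.41)/2 × 4 = 52.82
  [4→6]: (26.41+20.86)/2 × 2 = 47.27
  [6→12]: (20.86+8.50)/2 × 6 = 88.08
  Sum = 188.17 µg/mL·h
Tail: C_last/k_e = 8.50/0.155 = 54.839
AUC_0→∞ (oral solution) = 188.17 + 54.839 = 243.009 µg/mL·h
F = (AUC_ev/D_ev)/(AUC_iv/D_iv) = (243.009/100)/(529/50) = 2.43009/10.58 = 0.2297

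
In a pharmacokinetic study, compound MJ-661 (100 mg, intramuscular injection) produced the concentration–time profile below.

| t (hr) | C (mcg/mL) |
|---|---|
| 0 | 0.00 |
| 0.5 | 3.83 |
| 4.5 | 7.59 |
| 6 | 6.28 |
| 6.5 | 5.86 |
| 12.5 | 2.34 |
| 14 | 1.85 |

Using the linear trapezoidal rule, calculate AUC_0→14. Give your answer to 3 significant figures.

AUC = 65.0 mcg/mL·hr

Trapezoidal AUC_0→14:
  [0→0.5]: (0.00+3.83)/2 × 0.5 = 0.9575
  [0.5→4.5]: (3.83+7.59)/2 × 4 = 22.84
  [4.5→6]: (7.59+6.28)/2 × 1.5 = 10.4025
  [6→6.5]: (6.28+5.86)/2 × 0.5 = 3.035
  [6.5→12.5]: (5.86+2.34)/2 × 6 = 24.6
  [12.5→14]: (2.34+1.85)/2 × 1.5 = 3.1425
  Sum = 64.9775 mcg/mL·hr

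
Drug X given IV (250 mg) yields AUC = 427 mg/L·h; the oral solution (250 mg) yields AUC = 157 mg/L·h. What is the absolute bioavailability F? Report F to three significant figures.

F = 0.368

F = (AUC_ev / D_ev) / (AUC_iv / D_iv)
  = (157/250) / (427/250)
  = 0.628 / 1.708 = 0.3677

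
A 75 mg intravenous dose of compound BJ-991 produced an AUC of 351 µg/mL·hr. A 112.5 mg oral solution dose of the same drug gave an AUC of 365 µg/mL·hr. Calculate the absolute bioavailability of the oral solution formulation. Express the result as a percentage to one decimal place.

F = (AUC_ev / D_ev) / (AUC_iv / D_iv)
  = (365/112.5) / (351/75)
  = 3.24444 / 4.68 = 0.6933
  = 69.33%

F = 69.3%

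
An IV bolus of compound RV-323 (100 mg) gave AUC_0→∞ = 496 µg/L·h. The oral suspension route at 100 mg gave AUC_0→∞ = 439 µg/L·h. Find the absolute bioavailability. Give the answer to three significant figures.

F = (AUC_ev / D_ev) / (AUC_iv / D_iv)
  = (439/100) / (496/100)
  = 4.39 / 4.96 = 0.8851

F = 0.885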